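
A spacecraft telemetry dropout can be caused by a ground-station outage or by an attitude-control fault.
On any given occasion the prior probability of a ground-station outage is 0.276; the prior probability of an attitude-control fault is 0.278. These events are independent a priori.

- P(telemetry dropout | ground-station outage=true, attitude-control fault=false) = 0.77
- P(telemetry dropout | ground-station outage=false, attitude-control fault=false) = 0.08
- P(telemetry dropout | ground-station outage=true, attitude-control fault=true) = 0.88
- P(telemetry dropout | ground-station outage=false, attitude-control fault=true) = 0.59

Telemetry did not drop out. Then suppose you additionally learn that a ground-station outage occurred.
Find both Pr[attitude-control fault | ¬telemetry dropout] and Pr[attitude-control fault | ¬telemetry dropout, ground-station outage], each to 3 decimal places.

Pr[attitude-control fault | ¬telemetry dropout] ≈ 0.148; Pr[attitude-control fault | ¬telemetry dropout, ground-station outage] ≈ 0.167

P(¬telemetry dropout) = 0.92*0.724*0.722 + 0.41*0.724*0.278 + 0.23*0.276*0.722 + 0.12*0.276*0.278 = 0.480910 + 0.082522 + 0.045833 + 0.009207 = 0.618472
Restricting to configurations with attitude-control fault present: 0.082522 + 0.009207 = 0.091729.
P(attitude-control fault | ¬telemetry dropout) = 0.091729 / 0.618472 ≈ 0.148

With the extra evidence:
Sum P(¬telemetry dropout|·) weighted by the priors over both values of attitude-control fault:
  P(¬telemetry dropout | ground-station outage) = 0.23·0.722 + 0.12·0.278
        = 0.166060 + 0.033360 = 0.199420
Keeping only the attitude-control fault-present terms gives 0.033360, so
  P(attitude-control fault | ¬telemetry dropout, ground-station outage) = 0.033360 / 0.199420 ≈ 0.167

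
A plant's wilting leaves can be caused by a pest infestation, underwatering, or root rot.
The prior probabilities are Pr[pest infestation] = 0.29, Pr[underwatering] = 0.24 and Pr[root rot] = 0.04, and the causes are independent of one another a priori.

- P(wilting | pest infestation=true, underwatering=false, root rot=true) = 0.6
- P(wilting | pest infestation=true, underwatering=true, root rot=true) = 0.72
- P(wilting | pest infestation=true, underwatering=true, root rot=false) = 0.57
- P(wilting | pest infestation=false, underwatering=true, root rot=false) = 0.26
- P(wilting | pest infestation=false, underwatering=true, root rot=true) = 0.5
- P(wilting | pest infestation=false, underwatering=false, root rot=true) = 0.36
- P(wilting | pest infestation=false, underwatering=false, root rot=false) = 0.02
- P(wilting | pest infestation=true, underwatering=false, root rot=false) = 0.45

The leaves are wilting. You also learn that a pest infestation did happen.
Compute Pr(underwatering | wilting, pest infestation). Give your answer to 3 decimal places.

Pr(underwatering | wilting, pest infestation) ≈ 0.285

P(wilting | pest infestation) = 0.45·0.76·0.96 + 0.6·0.76·0.04 + 0.57·0.24·0.96 + 0.72·0.24·0.04 = 0.328320 + 0.018240 + 0.131328 + 0.006912 = 0.484800
Restricting to configurations with underwatering present: 0.131328 + 0.006912 = 0.138240.
Hence the posterior is 0.138240/0.484800 ≈ 0.285.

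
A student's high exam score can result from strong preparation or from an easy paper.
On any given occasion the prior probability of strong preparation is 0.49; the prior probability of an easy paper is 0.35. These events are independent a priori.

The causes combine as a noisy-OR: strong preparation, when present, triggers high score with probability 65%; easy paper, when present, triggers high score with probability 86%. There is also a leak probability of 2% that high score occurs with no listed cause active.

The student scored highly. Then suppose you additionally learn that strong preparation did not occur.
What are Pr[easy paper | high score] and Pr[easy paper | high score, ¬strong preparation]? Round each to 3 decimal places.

Pr[easy paper | high score] ≈ 0.595; Pr[easy paper | high score, ¬strong preparation] ≈ 0.959

Under noisy-OR, P(high score | causes) = 1 − (1−0.02)·∏(1−qᵢ) over the active causes.
P(high score) = 0.02×0.51×0.65 + 0.8628×0.51×0.35 + 0.657×0.49×0.65 + 0.95198×0.49×0.35 = 0.006630 + 0.154010 + 0.209255 + 0.163265 = 0.533160
Restricting to configurations with easy paper present: 0.154010 + 0.163265 = 0.317275.
P(easy paper | high score) = 0.317275 / 0.533160 ≈ 0.595

Now condition on the additional information:
P(high score | ¬strong preparation) = 0.02×0.65 + 0.8628×0.35 = 0.013000 + 0.301980 = 0.314980
Restricting to configurations with easy paper present: 0.8628×0.35 = 0.301980.
Hence the posterior is 0.301980/0.314980 ≈ 0.959.
With strong preparation excluded, easy paper must carry more of the explanatory weight for the high score.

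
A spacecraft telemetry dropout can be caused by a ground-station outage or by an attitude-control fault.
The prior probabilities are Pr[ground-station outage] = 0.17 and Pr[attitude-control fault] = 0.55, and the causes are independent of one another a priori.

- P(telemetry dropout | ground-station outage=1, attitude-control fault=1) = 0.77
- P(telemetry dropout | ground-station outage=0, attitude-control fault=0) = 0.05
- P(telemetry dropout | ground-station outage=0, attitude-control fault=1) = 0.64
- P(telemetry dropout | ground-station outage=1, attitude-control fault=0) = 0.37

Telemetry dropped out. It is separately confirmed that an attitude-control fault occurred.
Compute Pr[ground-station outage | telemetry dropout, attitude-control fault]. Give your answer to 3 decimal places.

Pr[ground-station outage | telemetry dropout, attitude-control fault] ≈ 0.198

P(telemetry dropout | attitude-control fault) = 0.64·0.83 + 0.77·0.17 = 0.531200 + 0.130900 = 0.662100
The ground-station outage-present share is 0.77·0.17 = 0.130900.
So P(ground-station outage | telemetry dropout, attitude-control fault) = 0.130900/0.662100 ≈ 0.198.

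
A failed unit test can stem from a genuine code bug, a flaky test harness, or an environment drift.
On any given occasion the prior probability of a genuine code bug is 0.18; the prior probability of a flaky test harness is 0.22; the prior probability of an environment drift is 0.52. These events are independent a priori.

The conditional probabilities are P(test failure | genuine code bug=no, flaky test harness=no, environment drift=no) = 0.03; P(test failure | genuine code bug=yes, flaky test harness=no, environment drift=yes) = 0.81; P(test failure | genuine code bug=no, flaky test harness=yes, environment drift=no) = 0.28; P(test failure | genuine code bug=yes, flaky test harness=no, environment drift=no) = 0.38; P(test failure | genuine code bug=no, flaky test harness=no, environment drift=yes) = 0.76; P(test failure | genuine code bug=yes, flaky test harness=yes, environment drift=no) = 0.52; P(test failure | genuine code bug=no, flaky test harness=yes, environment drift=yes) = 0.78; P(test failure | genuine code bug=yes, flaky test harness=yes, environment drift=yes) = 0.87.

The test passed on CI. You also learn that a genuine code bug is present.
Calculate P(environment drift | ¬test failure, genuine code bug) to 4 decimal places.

Weight on environment drift=true, given the evidence: 0.077064 + 0.014872 = 0.091936
The normalizing constant is 0.62*0.78*0.48 + 0.19*0.78*0.52 + 0.48*0.22*0.48 + 0.13*0.22*0.52 = 0.374752
P(environment drift | ¬test failure, genuine code bug) = 0.091936/0.374752 ≈ 0.2453

P(environment drift | ¬test failure, genuine code bug) ≈ 0.2453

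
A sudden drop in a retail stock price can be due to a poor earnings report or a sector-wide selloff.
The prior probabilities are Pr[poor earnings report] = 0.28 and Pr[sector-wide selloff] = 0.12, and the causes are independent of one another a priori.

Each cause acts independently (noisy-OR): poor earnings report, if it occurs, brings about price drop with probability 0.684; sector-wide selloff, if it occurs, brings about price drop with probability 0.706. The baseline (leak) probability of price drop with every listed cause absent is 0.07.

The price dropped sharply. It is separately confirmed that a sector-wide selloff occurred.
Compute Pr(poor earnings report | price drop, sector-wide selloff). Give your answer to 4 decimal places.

Pr(poor earnings report | price drop, sector-wide selloff) ≈ 0.3284

Under noisy-OR, P(price drop | causes) = 1 − (1−0.07)·∏(1−qᵢ) over the active causes.
By total probability over both values of poor earnings report:
  P(price drop | sector-wide selloff) = 0.72658*0.72 + 0.913599*0.28
        = 0.523138 + 0.255808 = 0.778946
Configurations with poor earnings report contribute 0.255808, so
  P(poor earnings report | price drop, sector-wide selloff) = 0.255808 / 0.778946 ≈ 0.3284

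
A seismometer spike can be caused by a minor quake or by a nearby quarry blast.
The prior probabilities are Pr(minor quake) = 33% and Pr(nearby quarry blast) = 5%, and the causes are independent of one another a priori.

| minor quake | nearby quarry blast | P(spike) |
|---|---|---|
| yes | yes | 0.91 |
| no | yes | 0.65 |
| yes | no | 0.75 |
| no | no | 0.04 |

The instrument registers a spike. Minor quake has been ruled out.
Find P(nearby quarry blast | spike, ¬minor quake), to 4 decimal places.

By total probability over both values of nearby quarry blast:
  P(spike | ¬minor quake) = 0.04*0.95 + 0.65*0.05
        = 0.038000 + 0.032500 = 0.070500
Configurations with nearby quarry blast contribute 0.032500, so
  P(nearby quarry blast | spike, ¬minor quake) = 0.032500 / 0.070500 ≈ 0.4610

P(nearby quarry blast | spike, ¬minor quake) ≈ 0.4610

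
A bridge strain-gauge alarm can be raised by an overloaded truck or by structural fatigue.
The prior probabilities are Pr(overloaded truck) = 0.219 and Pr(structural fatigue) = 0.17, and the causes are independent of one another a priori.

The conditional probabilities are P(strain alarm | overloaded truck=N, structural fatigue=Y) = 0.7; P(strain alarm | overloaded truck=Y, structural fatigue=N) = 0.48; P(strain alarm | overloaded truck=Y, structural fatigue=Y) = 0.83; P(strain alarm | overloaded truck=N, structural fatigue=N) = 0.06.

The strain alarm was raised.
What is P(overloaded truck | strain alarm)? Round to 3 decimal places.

P(overloaded truck | strain alarm) ≈ 0.473

For the numerator, keep only overloaded truck=true terms: 0.087250 + 0.030901 = 0.118151
The normalizing constant is 0.06·0.781·0.83 + 0.7·0.781·0.17 + 0.48·0.219·0.83 + 0.83·0.219·0.17 = 0.249984
Posterior = 0.118151 / 0.249984 ≈ 0.473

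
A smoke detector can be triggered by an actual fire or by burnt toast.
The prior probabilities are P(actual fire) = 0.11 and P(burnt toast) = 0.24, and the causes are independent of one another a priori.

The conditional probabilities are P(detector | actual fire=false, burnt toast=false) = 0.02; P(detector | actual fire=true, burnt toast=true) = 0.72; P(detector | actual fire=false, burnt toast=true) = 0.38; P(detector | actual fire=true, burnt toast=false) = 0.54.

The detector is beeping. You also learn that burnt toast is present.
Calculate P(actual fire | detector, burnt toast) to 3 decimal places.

By total probability over both values of actual fire:
  P(detector | burnt toast) = 0.38×0.89 + 0.72×0.11
        = 0.338200 + 0.079200 = 0.417400
Keeping only the actual fire-present terms gives 0.079200, so
  P(actual fire | detector, burnt toast) = 0.079200 / 0.417400 ≈ 0.190

P(actual fire | detector, burnt toast) ≈ 0.190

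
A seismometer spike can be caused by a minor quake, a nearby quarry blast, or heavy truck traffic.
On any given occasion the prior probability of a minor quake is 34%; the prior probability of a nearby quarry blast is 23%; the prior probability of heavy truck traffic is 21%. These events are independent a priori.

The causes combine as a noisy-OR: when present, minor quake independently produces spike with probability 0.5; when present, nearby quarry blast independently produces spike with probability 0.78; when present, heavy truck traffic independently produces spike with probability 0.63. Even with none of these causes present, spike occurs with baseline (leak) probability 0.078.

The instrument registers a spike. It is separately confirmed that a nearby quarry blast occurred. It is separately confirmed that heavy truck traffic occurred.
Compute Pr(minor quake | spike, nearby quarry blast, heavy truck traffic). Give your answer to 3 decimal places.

Under noisy-OR, P(spike | causes) = 1 − (1−0.078)·∏(1−qᵢ) over the active causes.
P(spike | nearby quarry blast, heavy truck traffic) = 0.924949×0.66 + 0.962475×0.34 = 0.610466 + 0.327242 = 0.937708
The minor quake-present share is 0.962475×0.34 = 0.327242.
So P(minor quake | spike, nearby quarry blast, heavy truck traffic) = 0.327242/0.937708 ≈ 0.349.

Pr(minor quake | spike, nearby quarry blast, heavy truck traffic) ≈ 0.349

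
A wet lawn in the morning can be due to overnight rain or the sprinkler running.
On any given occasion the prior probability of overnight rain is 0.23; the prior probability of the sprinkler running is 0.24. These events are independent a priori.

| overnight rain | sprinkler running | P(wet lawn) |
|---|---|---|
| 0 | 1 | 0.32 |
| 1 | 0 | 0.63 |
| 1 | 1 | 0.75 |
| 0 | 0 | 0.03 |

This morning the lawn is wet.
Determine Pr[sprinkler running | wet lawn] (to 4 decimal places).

P(wet lawn) = 0.03·0.77·0.76 + 0.32·0.77·0.24 + 0.63·0.23·0.76 + 0.75·0.23·0.24 = 0.017556 + 0.059136 + 0.110124 + 0.041400 = 0.228216
The sprinkler running-present share is 0.059136 + 0.041400 = 0.100536.
P(sprinkler running | wet lawn) = 0.100536 / 0.228216 ≈ 0.4405

Pr[sprinkler running | wet lawn] ≈ 0.4405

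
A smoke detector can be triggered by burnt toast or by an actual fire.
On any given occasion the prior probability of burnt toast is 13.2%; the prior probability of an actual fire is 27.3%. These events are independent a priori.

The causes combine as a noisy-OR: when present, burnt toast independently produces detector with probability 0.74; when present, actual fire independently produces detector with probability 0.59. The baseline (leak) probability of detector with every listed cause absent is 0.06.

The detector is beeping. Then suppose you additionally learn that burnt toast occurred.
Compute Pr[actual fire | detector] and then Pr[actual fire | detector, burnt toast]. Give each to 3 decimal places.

Pr[actual fire | detector] ≈ 0.617; Pr[actual fire | detector, burnt toast] ≈ 0.309

Under noisy-OR, P(detector | causes) = 1 − (1−0.06)·∏(1−qᵢ) over the active causes.
P(detector) = 0.06*0.868*0.727 + 0.6146*0.868*0.273 + 0.7556*0.132*0.727 + 0.899796*0.132*0.273 = 0.037862 + 0.145638 + 0.072510 + 0.032425 = 0.288435
Of this, 0.178063 comes from 0.145638 + 0.032425 (the actual fire=true cases).
Hence the posterior is 0.178063/0.288435 ≈ 0.617.

Now also conditioning on burnt toast=true:
By total probability over both values of actual fire:
  P(detector | burnt toast) = 0.7556·0.727 + 0.899796·0.273
        = 0.549321 + 0.245644 = 0.794965
Configurations with actual fire contribute 0.245644, so
  P(actual fire | detector, burnt toast) = 0.245644 / 0.794965 ≈ 0.309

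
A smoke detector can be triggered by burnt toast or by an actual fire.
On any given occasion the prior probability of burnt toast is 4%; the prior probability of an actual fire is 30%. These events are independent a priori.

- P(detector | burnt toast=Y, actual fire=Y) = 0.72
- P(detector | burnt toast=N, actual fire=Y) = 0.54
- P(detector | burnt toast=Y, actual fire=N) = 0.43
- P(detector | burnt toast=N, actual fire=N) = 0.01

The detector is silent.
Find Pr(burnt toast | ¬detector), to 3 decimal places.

P(¬detector) = 0.99*0.96*0.7 + 0.46*0.96*0.3 + 0.57*0.04*0.7 + 0.28*0.04*0.3 = 0.665280 + 0.132480 + 0.015960 + 0.003360 = 0.817080
Restricting to configurations with burnt toast present: 0.015960 + 0.003360 = 0.019320.
Hence the posterior is 0.019320/0.817080 ≈ 0.024.

Pr(burnt toast | ¬detector) ≈ 0.024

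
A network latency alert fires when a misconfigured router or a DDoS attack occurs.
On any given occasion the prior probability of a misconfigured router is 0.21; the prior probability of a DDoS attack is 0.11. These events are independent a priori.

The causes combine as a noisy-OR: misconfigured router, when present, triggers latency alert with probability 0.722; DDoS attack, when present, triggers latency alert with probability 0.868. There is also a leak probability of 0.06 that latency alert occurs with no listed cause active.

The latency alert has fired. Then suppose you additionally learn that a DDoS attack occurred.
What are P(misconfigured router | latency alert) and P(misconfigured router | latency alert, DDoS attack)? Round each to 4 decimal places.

P(misconfigured router | latency alert) ≈ 0.5755; P(misconfigured router | latency alert, DDoS attack) ≈ 0.2266

Under noisy-OR, P(latency alert | causes) = 1 − (1−0.06)·∏(1−qᵢ) over the active causes.
P(latency alert) = 0.06*0.79*0.89 + 0.87592*0.79*0.11 + 0.73868*0.21*0.89 + 0.965506*0.21*0.11 = 0.042186 + 0.076117 + 0.138059 + 0.022303 = 0.278665
Of this, 0.160362 comes from 0.138059 + 0.022303 (the misconfigured router=true cases).
Hence the posterior is 0.160362/0.278665 ≈ 0.5755.

With the extra evidence:
P(latency alert | DDoS attack) = 0.87592·0.79 + 0.965506·0.21 = 0.691977 + 0.202756 = 0.894733
Of this, 0.202756 comes from 0.965506·0.21 (the misconfigured router=true cases).
Hence the posterior is 0.202756/0.894733 ≈ 0.2266.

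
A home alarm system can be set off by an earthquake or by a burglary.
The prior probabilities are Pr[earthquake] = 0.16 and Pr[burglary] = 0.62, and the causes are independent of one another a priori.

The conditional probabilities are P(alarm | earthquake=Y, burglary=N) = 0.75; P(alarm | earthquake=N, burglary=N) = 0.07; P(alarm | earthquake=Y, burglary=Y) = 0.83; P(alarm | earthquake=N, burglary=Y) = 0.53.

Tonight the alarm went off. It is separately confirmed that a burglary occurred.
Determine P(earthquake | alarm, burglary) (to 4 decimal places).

P(earthquake | alarm, burglary) ≈ 0.2298

P(alarm | burglary) = 0.53·0.84 + 0.83·0.16 = 0.445200 + 0.132800 = 0.578000
Restricting to configurations with earthquake present: 0.83·0.16 = 0.132800.
Hence the posterior is 0.132800/0.578000 ≈ 0.2298.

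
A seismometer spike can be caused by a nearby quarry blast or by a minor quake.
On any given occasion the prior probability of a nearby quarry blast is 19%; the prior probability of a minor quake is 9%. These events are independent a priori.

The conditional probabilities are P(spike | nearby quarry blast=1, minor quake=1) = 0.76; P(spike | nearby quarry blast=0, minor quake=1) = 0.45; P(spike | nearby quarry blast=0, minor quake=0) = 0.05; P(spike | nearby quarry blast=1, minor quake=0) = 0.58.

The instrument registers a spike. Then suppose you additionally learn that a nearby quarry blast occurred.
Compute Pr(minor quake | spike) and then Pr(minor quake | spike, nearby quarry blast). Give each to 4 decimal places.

Pr(minor quake | spike) ≈ 0.2504; Pr(minor quake | spike, nearby quarry blast) ≈ 0.1147

P(spike) = 0.05·0.81·0.91 + 0.45·0.81·0.09 + 0.58·0.19·0.91 + 0.76·0.19·0.09 = 0.036855 + 0.032805 + 0.100282 + 0.012996 = 0.182938
The minor quake-present share is 0.032805 + 0.012996 = 0.045801.
So P(minor quake | spike) = 0.045801/0.182938 ≈ 0.2504.

With the extra evidence:
Weight on minor quake=true, given the evidence: 0.76*0.09 = 0.068400
Normalizer over all consistent configurations: 0.58*0.91 + 0.76*0.09 = 0.596200
P(minor quake | spike, nearby quarry blast) = 0.068400/0.596200 ≈ 0.1147
The drop from 0.2504 to 0.1147 is the explaining-away (discounting) effect.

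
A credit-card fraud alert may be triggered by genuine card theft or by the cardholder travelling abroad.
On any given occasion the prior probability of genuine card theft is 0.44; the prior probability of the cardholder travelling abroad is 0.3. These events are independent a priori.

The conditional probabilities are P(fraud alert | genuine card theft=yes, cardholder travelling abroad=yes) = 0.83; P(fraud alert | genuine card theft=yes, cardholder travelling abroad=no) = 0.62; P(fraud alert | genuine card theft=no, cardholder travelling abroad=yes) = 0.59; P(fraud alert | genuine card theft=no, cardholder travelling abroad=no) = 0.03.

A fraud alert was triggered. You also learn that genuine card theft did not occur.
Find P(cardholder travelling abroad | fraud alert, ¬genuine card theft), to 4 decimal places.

Sum P(fraud alert|·) weighted by the priors over both values of cardholder travelling abroad:
  P(fraud alert | ¬genuine card theft) = 0.03·0.7 + 0.59·0.3
        = 0.021000 + 0.177000 = 0.198000
The terms with cardholder travelling abroad present sum to 0.177000, so
  P(cardholder travelling abroad | fraud alert, ¬genuine card theft) = 0.177000 / 0.198000 ≈ 0.8939

P(cardholder travelling abroad | fraud alert, ¬genuine card theft) ≈ 0.8939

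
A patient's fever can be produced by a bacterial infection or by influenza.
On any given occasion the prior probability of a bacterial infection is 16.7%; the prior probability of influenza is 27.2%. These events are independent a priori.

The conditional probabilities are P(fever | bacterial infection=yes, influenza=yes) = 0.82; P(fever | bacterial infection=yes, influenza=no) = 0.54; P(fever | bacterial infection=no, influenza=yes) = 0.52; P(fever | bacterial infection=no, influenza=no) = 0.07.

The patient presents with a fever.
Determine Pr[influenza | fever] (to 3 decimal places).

For the numerator, keep only influenza=true terms: 0.117820 + 0.037248 = 0.155068
The normalizing constant is 0.07·0.833·0.728 + 0.52·0.833·0.272 + 0.54·0.167·0.728 + 0.82·0.167·0.272 = 0.263169
Posterior = 0.155068 / 0.263169 ≈ 0.589

Pr[influenza | fever] ≈ 0.589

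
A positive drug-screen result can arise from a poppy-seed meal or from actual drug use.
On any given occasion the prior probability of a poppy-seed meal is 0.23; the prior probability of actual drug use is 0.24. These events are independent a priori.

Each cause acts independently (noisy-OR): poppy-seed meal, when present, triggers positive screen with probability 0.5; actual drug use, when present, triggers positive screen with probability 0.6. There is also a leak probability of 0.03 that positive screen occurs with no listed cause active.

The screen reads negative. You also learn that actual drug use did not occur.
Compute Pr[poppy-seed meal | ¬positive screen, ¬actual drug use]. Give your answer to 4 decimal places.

Pr[poppy-seed meal | ¬positive screen, ¬actual drug use] ≈ 0.1299

Under noisy-OR, P(positive screen | causes) = 1 − (1−0.03)·∏(1−qᵢ) over the active causes.
Weight on poppy-seed meal=true, given the evidence: 0.485·0.23 = 0.111550
The normalizing constant is 0.97·0.77 + 0.485·0.23 = 0.858450
P(poppy-seed meal | ¬positive screen, ¬actual drug use) = 0.111550/0.858450 ≈ 0.1299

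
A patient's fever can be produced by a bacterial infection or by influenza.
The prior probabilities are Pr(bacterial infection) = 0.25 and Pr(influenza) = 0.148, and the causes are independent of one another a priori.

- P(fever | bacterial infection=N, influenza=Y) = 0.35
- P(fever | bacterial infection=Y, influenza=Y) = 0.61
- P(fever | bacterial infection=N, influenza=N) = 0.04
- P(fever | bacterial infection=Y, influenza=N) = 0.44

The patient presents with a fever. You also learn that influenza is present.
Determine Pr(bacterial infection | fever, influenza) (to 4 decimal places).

P(fever | influenza) = 0.35*0.75 + 0.61*0.25 = 0.262500 + 0.152500 = 0.415000
Of this, 0.152500 comes from 0.61*0.25 (the bacterial infection=true cases).
So P(bacterial infection | fever, influenza) = 0.152500/0.415000 ≈ 0.3675.

Pr(bacterial infection | fever, influenza) ≈ 0.3675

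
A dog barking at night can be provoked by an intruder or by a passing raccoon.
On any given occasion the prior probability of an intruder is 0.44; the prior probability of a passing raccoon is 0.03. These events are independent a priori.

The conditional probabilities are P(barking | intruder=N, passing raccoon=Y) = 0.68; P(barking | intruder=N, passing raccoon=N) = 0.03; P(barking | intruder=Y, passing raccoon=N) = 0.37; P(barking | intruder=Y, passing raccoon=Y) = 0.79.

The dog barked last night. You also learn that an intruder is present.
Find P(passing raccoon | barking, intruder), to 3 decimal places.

P(barking | intruder) = 0.37*0.97 + 0.79*0.03 = 0.358900 + 0.023700 = 0.382600
The passing raccoon-present share is 0.79*0.03 = 0.023700.
P(passing raccoon | barking, intruder) = 0.023700 / 0.382600 ≈ 0.062

P(passing raccoon | barking, intruder) ≈ 0.062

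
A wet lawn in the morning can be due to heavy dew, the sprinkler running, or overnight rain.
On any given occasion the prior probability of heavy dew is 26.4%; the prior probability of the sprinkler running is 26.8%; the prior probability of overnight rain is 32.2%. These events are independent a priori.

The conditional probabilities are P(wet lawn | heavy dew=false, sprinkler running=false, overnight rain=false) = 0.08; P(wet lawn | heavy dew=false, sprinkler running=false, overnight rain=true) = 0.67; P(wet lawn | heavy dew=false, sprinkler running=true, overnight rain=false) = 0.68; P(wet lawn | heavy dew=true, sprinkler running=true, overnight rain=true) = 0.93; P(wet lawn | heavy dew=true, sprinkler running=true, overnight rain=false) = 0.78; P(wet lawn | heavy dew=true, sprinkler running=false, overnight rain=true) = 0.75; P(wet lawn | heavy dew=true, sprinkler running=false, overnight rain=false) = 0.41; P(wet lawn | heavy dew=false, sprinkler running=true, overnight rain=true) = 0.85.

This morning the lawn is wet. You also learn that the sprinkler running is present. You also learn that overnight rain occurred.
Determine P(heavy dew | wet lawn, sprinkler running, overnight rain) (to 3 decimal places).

P(heavy dew | wet lawn, sprinkler running, overnight rain) ≈ 0.282

For the numerator, keep only heavy dew=true terms: 0.93·0.264 = 0.245520
Normalizer over all consistent configurations: 0.85·0.736 + 0.93·0.264 = 0.871120
Posterior = 0.245520 / 0.871120 ≈ 0.282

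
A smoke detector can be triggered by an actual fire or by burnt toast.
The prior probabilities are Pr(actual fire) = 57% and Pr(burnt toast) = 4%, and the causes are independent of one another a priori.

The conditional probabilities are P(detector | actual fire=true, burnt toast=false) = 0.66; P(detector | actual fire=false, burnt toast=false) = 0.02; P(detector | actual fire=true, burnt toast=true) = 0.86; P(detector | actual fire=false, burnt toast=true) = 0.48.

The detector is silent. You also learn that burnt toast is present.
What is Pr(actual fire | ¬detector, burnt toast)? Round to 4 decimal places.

Pr(actual fire | ¬detector, burnt toast) ≈ 0.2630

By total probability over both values of actual fire:
  P(¬detector | burnt toast) = 0.52·0.43 + 0.14·0.57
        = 0.223600 + 0.079800 = 0.303400
The terms with actual fire present sum to 0.079800, so
  P(actual fire | ¬detector, burnt toast) = 0.079800 / 0.303400 ≈ 0.2630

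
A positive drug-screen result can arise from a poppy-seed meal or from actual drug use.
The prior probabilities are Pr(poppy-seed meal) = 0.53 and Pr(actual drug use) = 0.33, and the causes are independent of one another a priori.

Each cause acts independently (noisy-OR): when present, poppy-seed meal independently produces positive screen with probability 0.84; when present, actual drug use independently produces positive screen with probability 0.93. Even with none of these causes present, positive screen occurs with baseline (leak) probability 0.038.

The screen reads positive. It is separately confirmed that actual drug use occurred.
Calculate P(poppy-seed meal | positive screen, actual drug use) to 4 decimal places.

P(poppy-seed meal | positive screen, actual drug use) ≈ 0.5446

Under noisy-OR, P(positive screen | causes) = 1 − (1−0.038)·∏(1−qᵢ) over the active causes.
For the numerator, keep only poppy-seed meal=true terms: 0.989226·0.53 = 0.524290
Denominator P(positive screen | actual drug use): 0.93266·0.47 + 0.989226·0.53 = 0.962640
P(poppy-seed meal | positive screen, actual drug use) = 0.524290/0.962640 ≈ 0.5446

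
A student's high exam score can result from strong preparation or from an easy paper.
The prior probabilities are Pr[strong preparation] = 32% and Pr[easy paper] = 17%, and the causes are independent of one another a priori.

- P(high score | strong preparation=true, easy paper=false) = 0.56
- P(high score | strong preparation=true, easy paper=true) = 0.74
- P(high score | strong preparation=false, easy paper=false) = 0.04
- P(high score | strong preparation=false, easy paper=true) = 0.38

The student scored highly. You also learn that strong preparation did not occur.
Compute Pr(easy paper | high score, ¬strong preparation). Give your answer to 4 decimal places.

Pr(easy paper | high score, ¬strong preparation) ≈ 0.6605

Weight on easy paper=true, given the evidence: 0.38·0.17 = 0.064600
Denominator P(high score | ¬strong preparation): 0.04·0.83 + 0.38·0.17 = 0.097800
P(easy paper | high score, ¬strong preparation) = 0.064600/0.097800 ≈ 0.6605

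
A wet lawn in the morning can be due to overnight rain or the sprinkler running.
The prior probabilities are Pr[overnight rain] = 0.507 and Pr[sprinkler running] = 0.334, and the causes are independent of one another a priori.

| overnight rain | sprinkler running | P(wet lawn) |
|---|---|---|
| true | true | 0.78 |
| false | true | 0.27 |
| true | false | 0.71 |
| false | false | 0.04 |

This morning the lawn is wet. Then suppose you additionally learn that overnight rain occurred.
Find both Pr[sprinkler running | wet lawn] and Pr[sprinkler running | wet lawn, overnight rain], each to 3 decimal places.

Pr[sprinkler running | wet lawn] ≈ 0.411; Pr[sprinkler running | wet lawn, overnight rain] ≈ 0.355

Weight on sprinkler running=true, given the evidence: 0.044459 + 0.132084 = 0.176543
Denominator P(wet lawn): 0.04·0.493·0.666 + 0.27·0.493·0.334 + 0.71·0.507·0.666 + 0.78·0.507·0.334 = 0.429417
Posterior = 0.176543 / 0.429417 ≈ 0.411

Now also conditioning on overnight rain=true:
P(wet lawn | overnight rain) = 0.71×0.666 + 0.78×0.334 = 0.472860 + 0.260520 = 0.733380
Restricting to configurations with sprinkler running present: 0.78×0.334 = 0.260520.
Hence the posterior is 0.260520/0.733380 ≈ 0.355.
This is intercausal reasoning (explaining away): once overnight rain accounts for the wet lawn, sprinkler running becomes less likely.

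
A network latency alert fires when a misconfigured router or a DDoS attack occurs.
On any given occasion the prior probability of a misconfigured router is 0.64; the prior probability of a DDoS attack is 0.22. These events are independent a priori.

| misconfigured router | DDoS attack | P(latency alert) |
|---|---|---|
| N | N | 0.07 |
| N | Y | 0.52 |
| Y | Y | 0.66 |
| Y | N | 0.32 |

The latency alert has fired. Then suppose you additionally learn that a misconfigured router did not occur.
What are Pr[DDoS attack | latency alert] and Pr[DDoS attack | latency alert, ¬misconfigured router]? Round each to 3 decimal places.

Pr[DDoS attack | latency alert] ≈ 0.428; Pr[DDoS attack | latency alert, ¬misconfigured router] ≈ 0.677

Sum P(latency alert|·) weighted by the priors over the 4 (misconfigured router, DDoS attack) configurations:
  P(latency alert) = 0.07*0.36*0.78 + 0.52*0.36*0.22 + 0.32*0.64*0.78 + 0.66*0.64*0.22
        = 0.019656 + 0.041184 + 0.159744 + 0.092928 = 0.313512
Configurations with DDoS attack contribute 0.134112, so
  P(DDoS attack | latency alert) = 0.134112 / 0.313512 ≈ 0.428

Now condition on the additional information:
P(latency alert | ¬misconfigured router) = 0.07·0.78 + 0.52·0.22 = 0.054600 + 0.114400 = 0.169000
The DDoS attack-present share is 0.52·0.22 = 0.114400.
P(DDoS attack | latency alert, ¬misconfigured router) = 0.114400 / 0.169000 ≈ 0.677
Ruling out misconfigured router raises the posterior on DDoS attack — the flip side of explaining away.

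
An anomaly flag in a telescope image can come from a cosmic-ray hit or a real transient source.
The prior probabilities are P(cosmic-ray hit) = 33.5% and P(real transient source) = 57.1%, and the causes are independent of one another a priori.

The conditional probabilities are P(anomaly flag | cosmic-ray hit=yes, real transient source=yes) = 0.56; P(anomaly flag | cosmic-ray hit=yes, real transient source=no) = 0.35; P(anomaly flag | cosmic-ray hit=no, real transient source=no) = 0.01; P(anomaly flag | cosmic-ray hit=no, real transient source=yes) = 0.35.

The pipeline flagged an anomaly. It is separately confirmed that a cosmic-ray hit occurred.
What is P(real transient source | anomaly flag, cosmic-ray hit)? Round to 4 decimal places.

P(anomaly flag | cosmic-ray hit) = 0.35*0.429 + 0.56*0.571 = 0.150150 + 0.319760 = 0.469910
The real transient source-present share is 0.56*0.571 = 0.319760.
So P(real transient source | anomaly flag, cosmic-ray hit) = 0.319760/0.469910 ≈ 0.6805.

P(real transient source | anomaly flag, cosmic-ray hit) ≈ 0.6805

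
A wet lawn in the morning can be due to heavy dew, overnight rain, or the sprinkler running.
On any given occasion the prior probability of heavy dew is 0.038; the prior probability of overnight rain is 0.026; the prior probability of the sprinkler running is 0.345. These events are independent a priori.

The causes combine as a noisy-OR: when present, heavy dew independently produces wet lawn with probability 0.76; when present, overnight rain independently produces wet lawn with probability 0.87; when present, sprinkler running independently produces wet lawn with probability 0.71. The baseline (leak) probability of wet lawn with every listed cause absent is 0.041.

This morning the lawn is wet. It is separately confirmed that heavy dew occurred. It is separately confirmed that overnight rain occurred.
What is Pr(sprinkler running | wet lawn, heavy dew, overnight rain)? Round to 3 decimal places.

Under noisy-OR, P(wet lawn | causes) = 1 − (1−0.041)·∏(1−qᵢ) over the active causes.
By total probability over both values of sprinkler running:
  P(wet lawn | heavy dew, overnight rain) = 0.970079·0.655 + 0.991323·0.345
        = 0.635402 + 0.342006 = 0.977408
Keeping only the sprinkler running-present terms gives 0.342006, so
  P(sprinkler running | wet lawn, heavy dew, overnight rain) = 0.342006 / 0.977408 ≈ 0.350

Pr(sprinkler running | wet lawn, heavy dew, overnight rain) ≈ 0.350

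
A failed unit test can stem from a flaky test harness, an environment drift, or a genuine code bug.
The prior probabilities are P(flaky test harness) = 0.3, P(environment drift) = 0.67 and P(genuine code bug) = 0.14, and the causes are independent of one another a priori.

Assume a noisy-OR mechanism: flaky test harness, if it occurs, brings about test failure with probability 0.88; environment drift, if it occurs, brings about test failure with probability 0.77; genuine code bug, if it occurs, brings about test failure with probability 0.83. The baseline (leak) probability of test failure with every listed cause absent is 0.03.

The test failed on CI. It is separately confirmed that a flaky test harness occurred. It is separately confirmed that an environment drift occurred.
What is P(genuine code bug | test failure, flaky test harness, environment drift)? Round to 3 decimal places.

P(genuine code bug | test failure, flaky test harness, environment drift) ≈ 0.143

Under noisy-OR, P(test failure | causes) = 1 − (1−0.03)·∏(1−qᵢ) over the active causes.
Numerator (weight on configurations with genuine code bug): 0.995449*0.14 = 0.139363
Normalizer over all consistent configurations: 0.973228*0.86 + 0.995449*0.14 = 0.976339
P(genuine code bug | test failure, flaky test harness, environment drift) = 0.139363/0.976339 ≈ 0.143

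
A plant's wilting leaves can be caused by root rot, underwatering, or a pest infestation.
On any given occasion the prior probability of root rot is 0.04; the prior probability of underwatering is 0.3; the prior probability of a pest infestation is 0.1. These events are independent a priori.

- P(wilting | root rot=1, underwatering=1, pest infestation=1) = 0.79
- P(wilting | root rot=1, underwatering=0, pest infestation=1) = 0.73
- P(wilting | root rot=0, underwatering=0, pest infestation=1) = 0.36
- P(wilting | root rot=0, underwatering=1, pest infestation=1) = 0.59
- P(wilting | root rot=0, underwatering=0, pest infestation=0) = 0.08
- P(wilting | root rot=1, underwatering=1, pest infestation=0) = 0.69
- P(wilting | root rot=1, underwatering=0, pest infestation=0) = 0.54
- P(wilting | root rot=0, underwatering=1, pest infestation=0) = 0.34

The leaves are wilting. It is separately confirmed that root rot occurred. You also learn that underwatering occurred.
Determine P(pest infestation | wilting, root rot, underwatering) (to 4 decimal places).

P(pest infestation | wilting, root rot, underwatering) ≈ 0.1129

Enumerate both values of pest infestation and weight by the priors:
  P(wilting | root rot, underwatering) = 0.69*0.9 + 0.79*0.1
        = 0.621000 + 0.079000 = 0.700000
The terms with pest infestation present sum to 0.079000, so
  P(pest infestation | wilting, root rot, underwatering) = 0.079000 / 0.700000 ≈ 0.1129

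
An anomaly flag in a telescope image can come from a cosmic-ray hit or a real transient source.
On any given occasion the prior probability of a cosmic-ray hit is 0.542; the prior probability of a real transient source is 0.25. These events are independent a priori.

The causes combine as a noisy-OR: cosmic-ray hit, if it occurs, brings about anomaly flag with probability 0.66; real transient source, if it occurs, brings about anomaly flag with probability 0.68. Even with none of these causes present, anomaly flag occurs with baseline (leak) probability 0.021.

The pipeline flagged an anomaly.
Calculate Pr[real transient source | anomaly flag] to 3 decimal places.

Under noisy-OR, P(anomaly flag | causes) = 1 − (1−0.021)·∏(1−qᵢ) over the active causes.
P(anomaly flag) = 0.021×0.458×0.75 + 0.68672×0.458×0.25 + 0.66714×0.542×0.75 + 0.893485×0.542×0.25 = 0.007214 + 0.078629 + 0.271192 + 0.121067 = 0.478102
Restricting to configurations with real transient source present: 0.078629 + 0.121067 = 0.199696.
So P(real transient source | anomaly flag) = 0.199696/0.478102 ≈ 0.418.

Pr[real transient source | anomaly flag] ≈ 0.418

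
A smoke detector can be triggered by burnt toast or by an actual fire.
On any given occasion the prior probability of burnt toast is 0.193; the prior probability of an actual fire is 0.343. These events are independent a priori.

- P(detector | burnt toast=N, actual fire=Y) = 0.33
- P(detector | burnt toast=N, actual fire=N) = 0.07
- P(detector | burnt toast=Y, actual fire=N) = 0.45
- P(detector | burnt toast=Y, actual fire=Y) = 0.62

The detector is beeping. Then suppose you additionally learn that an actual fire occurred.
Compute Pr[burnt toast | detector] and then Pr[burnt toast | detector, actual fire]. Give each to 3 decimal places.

Pr[burnt toast | detector] ≈ 0.433; Pr[burnt toast | detector, actual fire] ≈ 0.310

Numerator (weight on configurations with burnt toast): 0.057060 + 0.041043 = 0.098103
The normalizing constant is 0.07·0.807·0.657 + 0.33·0.807·0.343 + 0.45·0.193·0.657 + 0.62·0.193·0.343 = 0.226561
P(burnt toast | detector) = 0.098103/0.226561 ≈ 0.433

Now condition on the additional information:
For the numerator, keep only burnt toast=true terms: 0.62*0.193 = 0.119660
Denominator P(detector | actual fire): 0.33*0.807 + 0.62*0.193 = 0.385970
P(burnt toast | detector, actual fire) = 0.119660/0.385970 ≈ 0.310
Conditioning on actual fire lowers the posterior on burnt toast: the classic explaining-away effect in a common-effect structure.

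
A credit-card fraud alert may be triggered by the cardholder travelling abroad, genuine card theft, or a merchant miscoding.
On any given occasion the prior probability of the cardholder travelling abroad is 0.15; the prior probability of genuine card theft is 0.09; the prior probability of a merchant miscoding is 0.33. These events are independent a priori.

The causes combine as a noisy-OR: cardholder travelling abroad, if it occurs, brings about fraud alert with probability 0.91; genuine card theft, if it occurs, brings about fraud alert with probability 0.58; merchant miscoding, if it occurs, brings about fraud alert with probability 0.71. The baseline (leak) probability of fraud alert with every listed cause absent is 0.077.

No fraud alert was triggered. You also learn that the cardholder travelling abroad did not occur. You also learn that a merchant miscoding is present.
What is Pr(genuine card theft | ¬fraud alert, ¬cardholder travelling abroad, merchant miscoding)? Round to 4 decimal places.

Under noisy-OR, P(fraud alert | causes) = 1 − (1−0.077)·∏(1−qᵢ) over the active causes.
P(¬fraud alert | ¬cardholder travelling abroad, merchant miscoding) = 0.26767·0.91 + 0.112421·0.09 = 0.243580 + 0.010118 = 0.253698
Of this, 0.010118 comes from 0.112421·0.09 (the genuine card theft=true cases).
So P(genuine card theft | ¬fraud alert, ¬cardholder travelling abroad, merchant miscoding) = 0.010118/0.253698 ≈ 0.0399.

Pr(genuine card theft | ¬fraud alert, ¬cardholder travelling abroad, merchant miscoding) ≈ 0.0399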